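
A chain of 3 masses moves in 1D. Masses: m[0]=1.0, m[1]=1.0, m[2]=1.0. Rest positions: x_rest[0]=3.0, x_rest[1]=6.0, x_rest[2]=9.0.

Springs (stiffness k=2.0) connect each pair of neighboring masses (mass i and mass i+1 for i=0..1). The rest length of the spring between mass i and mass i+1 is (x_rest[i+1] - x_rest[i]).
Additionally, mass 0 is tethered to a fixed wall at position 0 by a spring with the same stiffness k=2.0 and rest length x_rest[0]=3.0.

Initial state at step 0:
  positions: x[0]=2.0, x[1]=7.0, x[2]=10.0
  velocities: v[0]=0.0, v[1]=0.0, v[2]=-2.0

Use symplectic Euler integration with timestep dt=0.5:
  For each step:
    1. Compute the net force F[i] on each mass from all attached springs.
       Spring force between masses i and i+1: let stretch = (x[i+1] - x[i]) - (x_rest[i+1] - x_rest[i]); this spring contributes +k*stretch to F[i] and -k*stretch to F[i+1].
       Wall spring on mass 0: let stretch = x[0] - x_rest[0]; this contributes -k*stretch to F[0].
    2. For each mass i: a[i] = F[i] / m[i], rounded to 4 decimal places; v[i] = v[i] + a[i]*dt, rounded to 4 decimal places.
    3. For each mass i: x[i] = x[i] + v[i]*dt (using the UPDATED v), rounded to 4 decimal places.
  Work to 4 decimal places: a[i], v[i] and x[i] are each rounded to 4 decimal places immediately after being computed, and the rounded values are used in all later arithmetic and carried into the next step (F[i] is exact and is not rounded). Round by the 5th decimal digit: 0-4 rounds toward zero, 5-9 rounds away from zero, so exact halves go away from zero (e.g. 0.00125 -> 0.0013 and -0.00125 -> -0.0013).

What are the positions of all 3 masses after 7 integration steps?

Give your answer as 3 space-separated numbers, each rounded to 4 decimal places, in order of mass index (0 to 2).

Answer: 2.0079 3.5391 7.8516

Derivation:
Step 0: x=[2.0000 7.0000 10.0000] v=[0.0000 0.0000 -2.0000]
Step 1: x=[3.5000 6.0000 9.0000] v=[3.0000 -2.0000 -2.0000]
Step 2: x=[4.5000 5.2500 8.0000] v=[2.0000 -1.5000 -2.0000]
Step 3: x=[3.6250 5.5000 7.1250] v=[-1.7500 0.5000 -1.7500]
Step 4: x=[1.8750 5.6250 6.9375] v=[-3.5000 0.2500 -0.3750]
Step 5: x=[1.0625 4.5313 7.5938] v=[-1.6250 -2.1875 1.3125]
Step 6: x=[1.4532 3.2344 8.2188] v=[0.7813 -2.5938 1.2500]
Step 7: x=[2.0079 3.5391 7.8516] v=[1.1093 0.6094 -0.7344]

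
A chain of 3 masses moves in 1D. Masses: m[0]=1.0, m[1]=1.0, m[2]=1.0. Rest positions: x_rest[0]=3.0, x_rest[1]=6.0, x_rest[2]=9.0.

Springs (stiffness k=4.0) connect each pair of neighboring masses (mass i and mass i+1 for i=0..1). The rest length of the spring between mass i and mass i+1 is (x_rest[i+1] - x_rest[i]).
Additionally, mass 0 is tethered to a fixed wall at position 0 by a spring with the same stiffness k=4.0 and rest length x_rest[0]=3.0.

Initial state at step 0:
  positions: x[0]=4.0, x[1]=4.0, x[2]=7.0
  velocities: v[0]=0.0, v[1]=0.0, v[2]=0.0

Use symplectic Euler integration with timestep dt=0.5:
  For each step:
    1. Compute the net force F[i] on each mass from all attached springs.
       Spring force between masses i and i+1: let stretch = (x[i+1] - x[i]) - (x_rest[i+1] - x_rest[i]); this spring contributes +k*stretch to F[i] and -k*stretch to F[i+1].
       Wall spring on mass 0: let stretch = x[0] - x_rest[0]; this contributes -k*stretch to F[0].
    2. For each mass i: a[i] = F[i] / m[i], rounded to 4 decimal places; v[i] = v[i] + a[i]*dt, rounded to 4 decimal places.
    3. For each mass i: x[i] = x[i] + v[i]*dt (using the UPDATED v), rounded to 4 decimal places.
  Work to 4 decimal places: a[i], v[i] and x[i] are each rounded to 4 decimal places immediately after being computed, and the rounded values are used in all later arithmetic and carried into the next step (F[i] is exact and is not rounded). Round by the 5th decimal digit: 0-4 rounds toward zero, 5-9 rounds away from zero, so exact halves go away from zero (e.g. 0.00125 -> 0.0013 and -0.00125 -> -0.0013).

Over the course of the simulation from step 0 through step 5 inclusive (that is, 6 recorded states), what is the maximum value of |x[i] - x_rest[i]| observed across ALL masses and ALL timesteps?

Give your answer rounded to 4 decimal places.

Step 0: x=[4.0000 4.0000 7.0000] v=[0.0000 0.0000 0.0000]
Step 1: x=[0.0000 7.0000 7.0000] v=[-8.0000 6.0000 0.0000]
Step 2: x=[3.0000 3.0000 10.0000] v=[6.0000 -8.0000 6.0000]
Step 3: x=[3.0000 6.0000 9.0000] v=[0.0000 6.0000 -2.0000]
Step 4: x=[3.0000 9.0000 8.0000] v=[0.0000 6.0000 -2.0000]
Step 5: x=[6.0000 5.0000 11.0000] v=[6.0000 -8.0000 6.0000]
Max displacement = 3.0000

Answer: 3.0000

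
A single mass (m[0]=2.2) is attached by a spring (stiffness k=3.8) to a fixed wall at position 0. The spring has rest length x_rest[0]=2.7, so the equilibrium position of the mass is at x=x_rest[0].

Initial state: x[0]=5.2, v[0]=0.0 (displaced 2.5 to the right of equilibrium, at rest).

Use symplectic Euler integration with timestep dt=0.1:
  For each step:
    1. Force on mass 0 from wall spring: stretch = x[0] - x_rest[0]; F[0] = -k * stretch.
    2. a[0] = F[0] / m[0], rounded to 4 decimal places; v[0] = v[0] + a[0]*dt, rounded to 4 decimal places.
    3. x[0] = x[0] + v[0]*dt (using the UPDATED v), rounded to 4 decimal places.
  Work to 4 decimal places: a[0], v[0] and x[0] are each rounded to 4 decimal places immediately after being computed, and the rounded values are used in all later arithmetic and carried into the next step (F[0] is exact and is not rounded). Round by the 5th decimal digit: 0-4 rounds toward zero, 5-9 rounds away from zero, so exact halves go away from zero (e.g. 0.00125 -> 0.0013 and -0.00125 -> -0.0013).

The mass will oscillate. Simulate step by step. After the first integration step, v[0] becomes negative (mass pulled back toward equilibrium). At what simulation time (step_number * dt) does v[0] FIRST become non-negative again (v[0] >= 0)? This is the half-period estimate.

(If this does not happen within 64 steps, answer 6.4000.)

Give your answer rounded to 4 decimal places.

Answer: 2.4000

Derivation:
Step 0: x=[5.2000] v=[0.0000]
Step 1: x=[5.1568] v=[-0.4318]
Step 2: x=[5.0712] v=[-0.8562]
Step 3: x=[4.9446] v=[-1.2658]
Step 4: x=[4.7793] v=[-1.6535]
Step 5: x=[4.5780] v=[-2.0127]
Step 6: x=[4.3443] v=[-2.3371]
Step 7: x=[4.0822] v=[-2.6211]
Step 8: x=[3.7962] v=[-2.8598]
Step 9: x=[3.4913] v=[-3.0491]
Step 10: x=[3.1727] v=[-3.1858]
Step 11: x=[2.8460] v=[-3.2675]
Step 12: x=[2.5167] v=[-3.2927]
Step 13: x=[2.1906] v=[-3.2610]
Step 14: x=[1.8733] v=[-3.1730]
Step 15: x=[1.5703] v=[-3.0302]
Step 16: x=[1.2868] v=[-2.8351]
Step 17: x=[1.0277] v=[-2.5910]
Step 18: x=[0.7975] v=[-2.3022]
Step 19: x=[0.6001] v=[-1.9736]
Step 20: x=[0.4390] v=[-1.6109]
Step 21: x=[0.3170] v=[-1.2204]
Step 22: x=[0.2361] v=[-0.8088]
Step 23: x=[0.1978] v=[-0.3832]
Step 24: x=[0.2027] v=[0.0490]
First v>=0 after going negative at step 24, time=2.4000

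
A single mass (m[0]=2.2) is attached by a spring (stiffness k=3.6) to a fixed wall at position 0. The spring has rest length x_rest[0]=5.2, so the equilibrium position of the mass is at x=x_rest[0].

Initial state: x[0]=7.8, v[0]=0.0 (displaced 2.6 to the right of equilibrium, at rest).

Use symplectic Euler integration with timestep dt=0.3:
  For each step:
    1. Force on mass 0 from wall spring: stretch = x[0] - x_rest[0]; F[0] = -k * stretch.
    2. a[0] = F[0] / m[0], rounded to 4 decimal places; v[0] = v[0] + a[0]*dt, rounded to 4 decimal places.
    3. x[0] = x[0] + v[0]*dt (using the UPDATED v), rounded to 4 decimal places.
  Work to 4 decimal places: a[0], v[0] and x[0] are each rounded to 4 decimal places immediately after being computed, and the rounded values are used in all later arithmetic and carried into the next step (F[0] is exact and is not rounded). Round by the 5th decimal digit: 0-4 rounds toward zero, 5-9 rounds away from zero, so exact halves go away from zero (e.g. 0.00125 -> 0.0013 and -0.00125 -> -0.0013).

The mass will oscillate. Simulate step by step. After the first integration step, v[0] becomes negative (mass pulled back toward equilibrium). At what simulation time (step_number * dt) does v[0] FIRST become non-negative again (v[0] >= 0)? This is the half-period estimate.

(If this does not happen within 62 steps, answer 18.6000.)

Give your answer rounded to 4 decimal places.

Step 0: x=[7.8000] v=[0.0000]
Step 1: x=[7.4171] v=[-1.2764]
Step 2: x=[6.7077] v=[-2.3648]
Step 3: x=[5.7762] v=[-3.1049]
Step 4: x=[4.7599] v=[-3.3878]
Step 5: x=[3.8084] v=[-3.1717]
Step 6: x=[3.0619] v=[-2.4885]
Step 7: x=[2.6302] v=[-1.4389]
Step 8: x=[2.5770] v=[-0.1774]
Step 9: x=[2.9101] v=[1.1103]
First v>=0 after going negative at step 9, time=2.7000

Answer: 2.7000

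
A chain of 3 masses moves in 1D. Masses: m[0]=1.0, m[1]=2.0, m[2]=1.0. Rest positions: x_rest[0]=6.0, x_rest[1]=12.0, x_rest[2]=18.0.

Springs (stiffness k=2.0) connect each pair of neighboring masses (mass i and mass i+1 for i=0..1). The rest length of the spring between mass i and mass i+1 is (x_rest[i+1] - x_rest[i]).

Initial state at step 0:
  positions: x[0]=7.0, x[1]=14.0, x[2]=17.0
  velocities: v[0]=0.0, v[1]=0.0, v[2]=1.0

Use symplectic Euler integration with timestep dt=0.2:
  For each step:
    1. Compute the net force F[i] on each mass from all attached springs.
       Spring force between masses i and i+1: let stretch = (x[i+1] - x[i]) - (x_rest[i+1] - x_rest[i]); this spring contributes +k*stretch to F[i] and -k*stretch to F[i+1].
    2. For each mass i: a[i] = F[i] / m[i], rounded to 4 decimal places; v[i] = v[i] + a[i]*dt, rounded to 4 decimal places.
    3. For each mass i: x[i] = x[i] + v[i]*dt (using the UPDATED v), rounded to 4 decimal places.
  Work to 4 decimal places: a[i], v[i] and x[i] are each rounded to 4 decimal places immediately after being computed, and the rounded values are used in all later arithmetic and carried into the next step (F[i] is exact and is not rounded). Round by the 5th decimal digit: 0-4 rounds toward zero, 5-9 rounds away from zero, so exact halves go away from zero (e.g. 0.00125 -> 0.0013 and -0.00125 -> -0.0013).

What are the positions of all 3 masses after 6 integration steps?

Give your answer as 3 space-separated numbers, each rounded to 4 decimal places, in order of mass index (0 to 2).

Step 0: x=[7.0000 14.0000 17.0000] v=[0.0000 0.0000 1.0000]
Step 1: x=[7.0800 13.8400 17.4400] v=[0.4000 -0.8000 2.2000]
Step 2: x=[7.2208 13.5536 18.0720] v=[0.7040 -1.4320 3.1600]
Step 3: x=[7.3882 13.1946 18.8225] v=[0.8371 -1.7949 3.7526]
Step 4: x=[7.5401 12.8285 19.6028] v=[0.7597 -1.8306 3.9014]
Step 5: x=[7.6351 12.5218 20.3211] v=[0.4751 -1.5334 3.5917]
Step 6: x=[7.6411 12.3316 20.8955] v=[0.0298 -0.9509 2.8720]

Answer: 7.6411 12.3316 20.8955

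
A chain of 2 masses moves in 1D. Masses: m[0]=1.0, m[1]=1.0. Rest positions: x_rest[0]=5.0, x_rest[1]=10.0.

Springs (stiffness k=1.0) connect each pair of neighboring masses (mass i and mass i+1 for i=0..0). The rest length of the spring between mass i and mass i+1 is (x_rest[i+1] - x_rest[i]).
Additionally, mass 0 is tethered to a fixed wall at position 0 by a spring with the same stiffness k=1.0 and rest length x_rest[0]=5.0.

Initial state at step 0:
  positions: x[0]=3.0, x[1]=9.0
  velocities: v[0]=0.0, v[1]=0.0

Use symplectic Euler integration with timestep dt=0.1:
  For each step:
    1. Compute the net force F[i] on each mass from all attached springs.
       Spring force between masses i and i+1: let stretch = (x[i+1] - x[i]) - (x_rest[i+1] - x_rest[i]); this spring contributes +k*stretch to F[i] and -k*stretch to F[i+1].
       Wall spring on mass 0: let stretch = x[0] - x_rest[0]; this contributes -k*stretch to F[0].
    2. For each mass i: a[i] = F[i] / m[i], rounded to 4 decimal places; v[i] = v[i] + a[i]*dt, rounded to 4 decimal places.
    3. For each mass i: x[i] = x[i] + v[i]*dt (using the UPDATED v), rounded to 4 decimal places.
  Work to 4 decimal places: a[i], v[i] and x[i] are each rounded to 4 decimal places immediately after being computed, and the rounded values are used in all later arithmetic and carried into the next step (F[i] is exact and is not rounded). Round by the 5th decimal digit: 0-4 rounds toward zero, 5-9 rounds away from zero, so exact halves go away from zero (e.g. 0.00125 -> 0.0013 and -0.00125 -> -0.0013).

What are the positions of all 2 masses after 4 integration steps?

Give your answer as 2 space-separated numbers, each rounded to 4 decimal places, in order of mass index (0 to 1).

Step 0: x=[3.0000 9.0000] v=[0.0000 0.0000]
Step 1: x=[3.0300 8.9900] v=[0.3000 -0.1000]
Step 2: x=[3.0893 8.9704] v=[0.5930 -0.1960]
Step 3: x=[3.1765 8.9420] v=[0.8722 -0.2841]
Step 4: x=[3.2896 8.9059] v=[1.1311 -0.3607]

Answer: 3.2896 8.9059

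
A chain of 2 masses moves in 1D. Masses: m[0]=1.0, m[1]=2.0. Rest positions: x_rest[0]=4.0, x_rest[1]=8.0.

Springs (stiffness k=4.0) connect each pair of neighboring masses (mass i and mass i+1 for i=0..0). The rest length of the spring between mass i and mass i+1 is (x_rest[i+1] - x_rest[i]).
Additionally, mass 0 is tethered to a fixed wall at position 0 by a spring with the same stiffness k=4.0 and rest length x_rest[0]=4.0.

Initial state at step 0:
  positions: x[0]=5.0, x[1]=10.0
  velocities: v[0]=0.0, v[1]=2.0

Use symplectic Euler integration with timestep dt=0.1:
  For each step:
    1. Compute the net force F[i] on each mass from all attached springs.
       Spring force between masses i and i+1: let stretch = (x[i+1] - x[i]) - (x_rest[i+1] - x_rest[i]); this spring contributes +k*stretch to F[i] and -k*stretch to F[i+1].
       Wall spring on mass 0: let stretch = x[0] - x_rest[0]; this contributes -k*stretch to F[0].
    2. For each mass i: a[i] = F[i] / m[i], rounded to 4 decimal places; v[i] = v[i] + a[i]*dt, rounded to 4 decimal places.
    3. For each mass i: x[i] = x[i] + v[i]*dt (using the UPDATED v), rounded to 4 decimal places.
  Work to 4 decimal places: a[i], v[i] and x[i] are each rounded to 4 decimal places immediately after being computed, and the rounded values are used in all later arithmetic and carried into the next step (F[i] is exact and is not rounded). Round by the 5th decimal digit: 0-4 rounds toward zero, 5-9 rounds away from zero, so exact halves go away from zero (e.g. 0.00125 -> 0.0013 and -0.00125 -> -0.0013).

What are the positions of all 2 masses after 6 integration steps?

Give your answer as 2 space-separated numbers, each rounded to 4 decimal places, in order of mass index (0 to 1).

Answer: 5.1881 10.6788

Derivation:
Step 0: x=[5.0000 10.0000] v=[0.0000 2.0000]
Step 1: x=[5.0000 10.1800] v=[0.0000 1.8000]
Step 2: x=[5.0072 10.3364] v=[0.0720 1.5640]
Step 3: x=[5.0273 10.4662] v=[0.2008 1.2982]
Step 4: x=[5.0638 10.5672] v=[0.3654 1.0104]
Step 5: x=[5.1179 10.6382] v=[0.5412 0.7097]
Step 6: x=[5.1881 10.6788] v=[0.7022 0.4056]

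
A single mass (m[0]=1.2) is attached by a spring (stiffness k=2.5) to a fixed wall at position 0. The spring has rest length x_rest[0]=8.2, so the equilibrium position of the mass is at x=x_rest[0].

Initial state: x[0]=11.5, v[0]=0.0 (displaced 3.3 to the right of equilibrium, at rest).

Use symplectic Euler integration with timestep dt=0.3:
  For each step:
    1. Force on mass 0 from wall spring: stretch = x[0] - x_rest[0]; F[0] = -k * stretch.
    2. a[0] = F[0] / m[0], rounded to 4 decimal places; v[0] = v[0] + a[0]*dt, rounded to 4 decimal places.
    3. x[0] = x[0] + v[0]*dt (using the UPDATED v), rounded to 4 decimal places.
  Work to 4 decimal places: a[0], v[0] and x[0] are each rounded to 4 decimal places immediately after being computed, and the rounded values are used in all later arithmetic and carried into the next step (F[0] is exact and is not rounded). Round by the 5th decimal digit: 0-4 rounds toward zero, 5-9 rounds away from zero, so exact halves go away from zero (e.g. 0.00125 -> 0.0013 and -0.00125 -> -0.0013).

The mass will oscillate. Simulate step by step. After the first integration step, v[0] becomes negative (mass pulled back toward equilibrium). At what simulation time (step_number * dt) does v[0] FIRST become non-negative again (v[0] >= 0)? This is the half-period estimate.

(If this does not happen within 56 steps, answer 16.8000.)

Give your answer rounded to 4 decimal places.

Step 0: x=[11.5000] v=[0.0000]
Step 1: x=[10.8813] v=[-2.0625]
Step 2: x=[9.7598] v=[-3.7383]
Step 3: x=[8.3458] v=[-4.7132]
Step 4: x=[6.9045] v=[-4.8043]
Step 5: x=[5.7061] v=[-3.9946]
Step 6: x=[4.9753] v=[-2.4359]
Step 7: x=[4.8492] v=[-0.4205]
Step 8: x=[5.3513] v=[1.6737]
First v>=0 after going negative at step 8, time=2.4000

Answer: 2.4000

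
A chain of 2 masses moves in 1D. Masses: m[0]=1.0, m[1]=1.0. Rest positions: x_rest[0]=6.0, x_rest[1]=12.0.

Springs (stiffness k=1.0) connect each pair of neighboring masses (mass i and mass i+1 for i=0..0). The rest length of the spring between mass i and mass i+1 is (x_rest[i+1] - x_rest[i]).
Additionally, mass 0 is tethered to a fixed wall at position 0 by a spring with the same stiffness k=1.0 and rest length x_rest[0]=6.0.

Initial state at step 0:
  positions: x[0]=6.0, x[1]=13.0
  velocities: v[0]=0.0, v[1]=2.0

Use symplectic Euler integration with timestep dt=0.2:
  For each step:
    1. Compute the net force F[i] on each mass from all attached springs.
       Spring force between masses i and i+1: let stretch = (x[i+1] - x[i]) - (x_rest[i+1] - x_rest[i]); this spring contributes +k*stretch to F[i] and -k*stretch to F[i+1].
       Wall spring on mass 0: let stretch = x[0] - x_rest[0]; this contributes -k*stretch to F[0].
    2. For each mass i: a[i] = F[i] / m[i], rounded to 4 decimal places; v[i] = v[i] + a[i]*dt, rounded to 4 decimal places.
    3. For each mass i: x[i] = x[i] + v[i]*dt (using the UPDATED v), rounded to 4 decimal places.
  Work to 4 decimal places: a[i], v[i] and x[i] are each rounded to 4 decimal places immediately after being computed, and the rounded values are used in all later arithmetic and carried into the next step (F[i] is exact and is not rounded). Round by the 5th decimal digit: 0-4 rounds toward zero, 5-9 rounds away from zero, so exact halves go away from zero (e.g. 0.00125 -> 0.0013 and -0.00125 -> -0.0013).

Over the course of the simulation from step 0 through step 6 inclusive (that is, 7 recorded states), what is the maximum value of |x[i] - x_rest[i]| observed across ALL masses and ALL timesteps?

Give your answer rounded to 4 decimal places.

Answer: 2.2659

Derivation:
Step 0: x=[6.0000 13.0000] v=[0.0000 2.0000]
Step 1: x=[6.0400 13.3600] v=[0.2000 1.8000]
Step 2: x=[6.1312 13.6672] v=[0.4560 1.5360]
Step 3: x=[6.2786 13.9130] v=[0.7370 1.2288]
Step 4: x=[6.4802 14.0934] v=[1.0082 0.9019]
Step 5: x=[6.7272 14.2093] v=[1.2348 0.5793]
Step 6: x=[7.0044 14.2659] v=[1.3858 0.2829]
Max displacement = 2.2659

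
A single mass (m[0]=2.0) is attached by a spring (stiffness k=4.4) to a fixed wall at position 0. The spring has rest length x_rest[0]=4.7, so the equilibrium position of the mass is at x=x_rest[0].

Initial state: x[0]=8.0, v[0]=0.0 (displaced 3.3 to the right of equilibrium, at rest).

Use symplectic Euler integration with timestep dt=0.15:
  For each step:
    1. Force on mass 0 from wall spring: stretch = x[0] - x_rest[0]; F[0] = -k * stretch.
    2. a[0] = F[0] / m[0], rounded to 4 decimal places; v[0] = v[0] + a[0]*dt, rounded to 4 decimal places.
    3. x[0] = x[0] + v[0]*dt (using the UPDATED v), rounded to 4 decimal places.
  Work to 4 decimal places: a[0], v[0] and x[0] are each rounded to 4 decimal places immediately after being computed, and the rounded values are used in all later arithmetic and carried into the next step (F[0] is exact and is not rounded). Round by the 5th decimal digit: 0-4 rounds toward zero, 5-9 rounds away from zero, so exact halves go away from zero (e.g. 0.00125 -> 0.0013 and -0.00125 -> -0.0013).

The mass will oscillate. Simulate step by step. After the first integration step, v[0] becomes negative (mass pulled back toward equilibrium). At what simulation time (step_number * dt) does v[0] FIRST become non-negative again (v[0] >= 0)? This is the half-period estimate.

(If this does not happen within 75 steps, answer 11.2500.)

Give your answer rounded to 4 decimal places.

Step 0: x=[8.0000] v=[0.0000]
Step 1: x=[7.8367] v=[-1.0890]
Step 2: x=[7.5181] v=[-2.1241]
Step 3: x=[7.0600] v=[-3.0541]
Step 4: x=[6.4851] v=[-3.8329]
Step 5: x=[5.8218] v=[-4.4220]
Step 6: x=[5.1030] v=[-4.7922]
Step 7: x=[4.3642] v=[-4.9252]
Step 8: x=[3.6420] v=[-4.8144]
Step 9: x=[2.9722] v=[-4.4653]
Step 10: x=[2.3879] v=[-3.8951]
Step 11: x=[1.9181] v=[-3.1321]
Step 12: x=[1.5860] v=[-2.2141]
Step 13: x=[1.4080] v=[-1.1865]
Step 14: x=[1.3930] v=[-0.1001]
Step 15: x=[1.5417] v=[0.9912]
First v>=0 after going negative at step 15, time=2.2500

Answer: 2.2500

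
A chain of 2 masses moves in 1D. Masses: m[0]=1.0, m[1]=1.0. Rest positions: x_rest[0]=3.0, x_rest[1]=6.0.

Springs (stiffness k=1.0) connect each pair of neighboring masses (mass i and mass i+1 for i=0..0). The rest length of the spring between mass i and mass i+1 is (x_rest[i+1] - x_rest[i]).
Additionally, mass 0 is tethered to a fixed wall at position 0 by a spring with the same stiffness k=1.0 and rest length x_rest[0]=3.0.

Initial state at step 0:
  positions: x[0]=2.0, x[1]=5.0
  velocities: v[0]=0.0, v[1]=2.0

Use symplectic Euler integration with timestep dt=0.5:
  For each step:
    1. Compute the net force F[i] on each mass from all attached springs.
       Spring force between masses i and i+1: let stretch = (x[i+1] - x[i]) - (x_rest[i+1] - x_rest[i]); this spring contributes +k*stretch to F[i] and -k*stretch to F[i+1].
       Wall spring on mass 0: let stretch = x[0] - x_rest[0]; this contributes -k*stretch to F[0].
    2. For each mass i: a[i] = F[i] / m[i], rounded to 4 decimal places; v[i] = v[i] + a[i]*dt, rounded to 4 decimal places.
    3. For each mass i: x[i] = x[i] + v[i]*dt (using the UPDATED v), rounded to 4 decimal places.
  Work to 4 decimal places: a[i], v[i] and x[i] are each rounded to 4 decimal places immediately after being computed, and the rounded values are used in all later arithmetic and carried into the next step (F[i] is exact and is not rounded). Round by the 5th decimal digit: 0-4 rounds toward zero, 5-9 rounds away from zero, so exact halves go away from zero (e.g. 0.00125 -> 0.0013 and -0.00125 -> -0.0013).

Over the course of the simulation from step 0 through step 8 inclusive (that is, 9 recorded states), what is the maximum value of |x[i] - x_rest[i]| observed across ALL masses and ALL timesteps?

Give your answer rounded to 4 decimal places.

Answer: 2.7913

Derivation:
Step 0: x=[2.0000 5.0000] v=[0.0000 2.0000]
Step 1: x=[2.2500 6.0000] v=[0.5000 2.0000]
Step 2: x=[2.8750 6.8125] v=[1.2500 1.6250]
Step 3: x=[3.7657 7.3907] v=[1.7813 1.1563]
Step 4: x=[4.6212 7.8126] v=[1.7110 0.8438]
Step 5: x=[5.1193 8.1867] v=[0.9961 0.7481]
Step 6: x=[5.1044 8.5439] v=[-0.0299 0.7144]
Step 7: x=[4.6732 8.7913] v=[-0.8624 0.4947]
Step 8: x=[4.1032 8.7591] v=[-1.1400 -0.0644]
Max displacement = 2.7913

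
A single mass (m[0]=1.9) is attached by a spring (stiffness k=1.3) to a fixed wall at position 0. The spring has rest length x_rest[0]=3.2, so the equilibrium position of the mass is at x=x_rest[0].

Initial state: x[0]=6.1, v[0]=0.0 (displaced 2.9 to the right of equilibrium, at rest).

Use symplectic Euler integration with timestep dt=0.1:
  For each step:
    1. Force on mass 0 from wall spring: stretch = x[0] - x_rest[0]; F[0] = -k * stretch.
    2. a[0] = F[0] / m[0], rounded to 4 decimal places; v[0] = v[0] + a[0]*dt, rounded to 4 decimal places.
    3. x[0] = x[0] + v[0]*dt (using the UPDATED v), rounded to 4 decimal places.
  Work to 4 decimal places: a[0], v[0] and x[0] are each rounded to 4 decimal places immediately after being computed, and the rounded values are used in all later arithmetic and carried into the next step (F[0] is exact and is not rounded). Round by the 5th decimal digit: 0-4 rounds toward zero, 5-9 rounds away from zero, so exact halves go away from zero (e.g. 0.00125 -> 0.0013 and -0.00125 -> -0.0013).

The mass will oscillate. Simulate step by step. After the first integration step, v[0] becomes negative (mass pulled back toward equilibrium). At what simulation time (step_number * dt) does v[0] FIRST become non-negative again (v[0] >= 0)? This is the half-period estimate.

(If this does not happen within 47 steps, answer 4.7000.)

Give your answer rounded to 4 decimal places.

Step 0: x=[6.1000] v=[0.0000]
Step 1: x=[6.0802] v=[-0.1984]
Step 2: x=[6.0407] v=[-0.3955]
Step 3: x=[5.9817] v=[-0.5899]
Step 4: x=[5.9037] v=[-0.7802]
Step 5: x=[5.8072] v=[-0.9652]
Step 6: x=[5.6928] v=[-1.1436]
Step 7: x=[5.5614] v=[-1.3142]
Step 8: x=[5.4138] v=[-1.4758]
Step 9: x=[5.2511] v=[-1.6273]
Step 10: x=[5.0743] v=[-1.7676]
Step 11: x=[4.8847] v=[-1.8958]
Step 12: x=[4.6836] v=[-2.0111]
Step 13: x=[4.4723] v=[-2.1126]
Step 14: x=[4.2523] v=[-2.1997]
Step 15: x=[4.0251] v=[-2.2717]
Step 16: x=[3.7923] v=[-2.3282]
Step 17: x=[3.5554] v=[-2.3687]
Step 18: x=[3.3161] v=[-2.3930]
Step 19: x=[3.0760] v=[-2.4009]
Step 20: x=[2.8368] v=[-2.3924]
Step 21: x=[2.6000] v=[-2.3676]
Step 22: x=[2.3673] v=[-2.3266]
Step 23: x=[2.1403] v=[-2.2696]
Step 24: x=[1.9206] v=[-2.1971]
Step 25: x=[1.7096] v=[-2.1096]
Step 26: x=[1.5088] v=[-2.0076]
Step 27: x=[1.3196] v=[-1.8919]
Step 28: x=[1.1433] v=[-1.7632]
Step 29: x=[0.9811] v=[-1.6225]
Step 30: x=[0.8340] v=[-1.4707]
Step 31: x=[0.7031] v=[-1.3088]
Step 32: x=[0.5893] v=[-1.1380]
Step 33: x=[0.4934] v=[-0.9594]
Step 34: x=[0.4160] v=[-0.7742]
Step 35: x=[0.3576] v=[-0.5837]
Step 36: x=[0.3187] v=[-0.3892]
Step 37: x=[0.2995] v=[-0.1921]
Step 38: x=[0.3001] v=[0.0064]
First v>=0 after going negative at step 38, time=3.8000

Answer: 3.8000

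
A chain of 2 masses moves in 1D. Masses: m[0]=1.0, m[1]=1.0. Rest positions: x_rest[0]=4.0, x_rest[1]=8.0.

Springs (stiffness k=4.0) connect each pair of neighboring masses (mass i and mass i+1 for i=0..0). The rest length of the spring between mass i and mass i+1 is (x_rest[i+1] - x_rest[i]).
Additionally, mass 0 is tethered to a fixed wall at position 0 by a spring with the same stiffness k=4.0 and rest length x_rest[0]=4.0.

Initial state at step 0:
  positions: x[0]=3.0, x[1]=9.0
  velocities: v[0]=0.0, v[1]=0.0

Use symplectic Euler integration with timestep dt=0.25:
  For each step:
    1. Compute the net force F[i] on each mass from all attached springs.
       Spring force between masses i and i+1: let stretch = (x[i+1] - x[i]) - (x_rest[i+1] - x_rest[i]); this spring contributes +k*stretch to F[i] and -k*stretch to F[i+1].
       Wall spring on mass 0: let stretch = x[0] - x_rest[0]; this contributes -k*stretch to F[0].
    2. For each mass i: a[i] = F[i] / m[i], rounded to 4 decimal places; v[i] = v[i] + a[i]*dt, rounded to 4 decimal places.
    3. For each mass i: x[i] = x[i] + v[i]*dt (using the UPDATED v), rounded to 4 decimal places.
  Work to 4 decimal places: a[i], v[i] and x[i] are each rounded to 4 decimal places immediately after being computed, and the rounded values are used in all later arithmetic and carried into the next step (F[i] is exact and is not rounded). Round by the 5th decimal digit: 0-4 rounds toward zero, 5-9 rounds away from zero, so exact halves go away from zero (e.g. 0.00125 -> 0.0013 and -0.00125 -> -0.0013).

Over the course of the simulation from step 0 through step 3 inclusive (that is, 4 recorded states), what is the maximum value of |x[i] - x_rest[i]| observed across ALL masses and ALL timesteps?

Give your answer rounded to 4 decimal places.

Step 0: x=[3.0000 9.0000] v=[0.0000 0.0000]
Step 1: x=[3.7500 8.5000] v=[3.0000 -2.0000]
Step 2: x=[4.7500 7.8125] v=[4.0000 -2.7500]
Step 3: x=[5.3281 7.3594] v=[2.3125 -1.8125]
Max displacement = 1.3281

Answer: 1.3281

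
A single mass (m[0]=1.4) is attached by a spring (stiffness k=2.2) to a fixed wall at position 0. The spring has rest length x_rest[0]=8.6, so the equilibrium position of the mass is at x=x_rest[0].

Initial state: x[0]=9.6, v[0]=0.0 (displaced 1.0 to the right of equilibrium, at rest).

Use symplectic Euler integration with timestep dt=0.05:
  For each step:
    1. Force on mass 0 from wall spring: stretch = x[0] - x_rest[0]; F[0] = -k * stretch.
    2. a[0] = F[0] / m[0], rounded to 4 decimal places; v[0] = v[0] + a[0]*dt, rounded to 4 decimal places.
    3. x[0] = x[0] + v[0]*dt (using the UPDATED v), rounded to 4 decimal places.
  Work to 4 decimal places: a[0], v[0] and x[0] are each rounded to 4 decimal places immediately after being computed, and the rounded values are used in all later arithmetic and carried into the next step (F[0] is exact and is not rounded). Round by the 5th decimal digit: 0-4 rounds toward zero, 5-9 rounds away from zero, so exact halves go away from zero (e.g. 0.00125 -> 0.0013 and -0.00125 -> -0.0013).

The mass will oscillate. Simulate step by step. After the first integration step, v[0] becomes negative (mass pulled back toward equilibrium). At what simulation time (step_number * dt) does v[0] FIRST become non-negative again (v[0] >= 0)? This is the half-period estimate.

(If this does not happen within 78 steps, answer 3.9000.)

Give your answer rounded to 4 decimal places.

Step 0: x=[9.6000] v=[0.0000]
Step 1: x=[9.5961] v=[-0.0786]
Step 2: x=[9.5883] v=[-0.1569]
Step 3: x=[9.5766] v=[-0.2346]
Step 4: x=[9.5610] v=[-0.3113]
Step 5: x=[9.5417] v=[-0.3868]
Step 6: x=[9.5187] v=[-0.4608]
Step 7: x=[9.4921] v=[-0.5330]
Step 8: x=[9.4619] v=[-0.6031]
Step 9: x=[9.4284] v=[-0.6708]
Step 10: x=[9.3916] v=[-0.7359]
Step 11: x=[9.3517] v=[-0.7981]
Step 12: x=[9.3088] v=[-0.8572]
Step 13: x=[9.2632] v=[-0.9129]
Step 14: x=[9.2150] v=[-0.9650]
Step 15: x=[9.1643] v=[-1.0133]
Step 16: x=[9.1114] v=[-1.0576]
Step 17: x=[9.0565] v=[-1.0978]
Step 18: x=[8.9998] v=[-1.1337]
Step 19: x=[8.9415] v=[-1.1651]
Step 20: x=[8.8819] v=[-1.1919]
Step 21: x=[8.8212] v=[-1.2141]
Step 22: x=[8.7596] v=[-1.2315]
Step 23: x=[8.6974] v=[-1.2440]
Step 24: x=[8.6348] v=[-1.2517]
Step 25: x=[8.5721] v=[-1.2544]
Step 26: x=[8.5095] v=[-1.2522]
Step 27: x=[8.4472] v=[-1.2451]
Step 28: x=[8.3855] v=[-1.2331]
Step 29: x=[8.3247] v=[-1.2162]
Step 30: x=[8.2650] v=[-1.1946]
Step 31: x=[8.2066] v=[-1.1683]
Step 32: x=[8.1497] v=[-1.1374]
Step 33: x=[8.0946] v=[-1.1020]
Step 34: x=[8.0415] v=[-1.0623]
Step 35: x=[7.9906] v=[-1.0184]
Step 36: x=[7.9421] v=[-0.9705]
Step 37: x=[7.8962] v=[-0.9188]
Step 38: x=[7.8530] v=[-0.8635]
Step 39: x=[7.8128] v=[-0.8048]
Step 40: x=[7.7757] v=[-0.7430]
Step 41: x=[7.7418] v=[-0.6782]
Step 42: x=[7.7113] v=[-0.6108]
Step 43: x=[7.6843] v=[-0.5410]
Step 44: x=[7.6608] v=[-0.4691]
Step 45: x=[7.6410] v=[-0.3953]
Step 46: x=[7.6250] v=[-0.3200]
Step 47: x=[7.6128] v=[-0.2434]
Step 48: x=[7.6045] v=[-0.1658]
Step 49: x=[7.6001] v=[-0.0876]
Step 50: x=[7.5997] v=[-0.0090]
Step 51: x=[7.6032] v=[0.0696]
First v>=0 after going negative at step 51, time=2.5500

Answer: 2.5500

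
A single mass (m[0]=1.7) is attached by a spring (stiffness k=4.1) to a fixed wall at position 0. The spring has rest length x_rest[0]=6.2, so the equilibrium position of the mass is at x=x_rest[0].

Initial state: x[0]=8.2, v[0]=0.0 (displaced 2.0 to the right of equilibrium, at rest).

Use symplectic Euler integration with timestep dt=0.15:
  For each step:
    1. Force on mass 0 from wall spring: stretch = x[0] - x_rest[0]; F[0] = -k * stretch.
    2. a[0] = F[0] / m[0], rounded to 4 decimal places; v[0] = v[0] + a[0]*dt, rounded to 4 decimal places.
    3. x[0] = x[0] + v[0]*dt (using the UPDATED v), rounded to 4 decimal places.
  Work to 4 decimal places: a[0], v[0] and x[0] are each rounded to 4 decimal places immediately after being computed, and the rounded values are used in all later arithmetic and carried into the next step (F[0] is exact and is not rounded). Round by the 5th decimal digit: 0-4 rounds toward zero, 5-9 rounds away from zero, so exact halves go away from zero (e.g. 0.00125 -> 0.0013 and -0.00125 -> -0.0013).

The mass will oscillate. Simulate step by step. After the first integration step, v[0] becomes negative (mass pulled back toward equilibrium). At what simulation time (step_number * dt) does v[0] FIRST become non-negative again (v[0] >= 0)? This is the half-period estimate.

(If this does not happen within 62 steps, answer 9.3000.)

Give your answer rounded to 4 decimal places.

Answer: 2.1000

Derivation:
Step 0: x=[8.2000] v=[0.0000]
Step 1: x=[8.0915] v=[-0.7235]
Step 2: x=[7.8803] v=[-1.4078]
Step 3: x=[7.5779] v=[-2.0157]
Step 4: x=[7.2008] v=[-2.5142]
Step 5: x=[6.7694] v=[-2.8763]
Step 6: x=[6.3071] v=[-3.0823]
Step 7: x=[5.8390] v=[-3.1210]
Step 8: x=[5.3904] v=[-2.9904]
Step 9: x=[4.9858] v=[-2.6975]
Step 10: x=[4.6471] v=[-2.2582]
Step 11: x=[4.3926] v=[-1.6964]
Step 12: x=[4.2362] v=[-1.0426]
Step 13: x=[4.1864] v=[-0.3322]
Step 14: x=[4.2458] v=[0.3962]
First v>=0 after going negative at step 14, time=2.1000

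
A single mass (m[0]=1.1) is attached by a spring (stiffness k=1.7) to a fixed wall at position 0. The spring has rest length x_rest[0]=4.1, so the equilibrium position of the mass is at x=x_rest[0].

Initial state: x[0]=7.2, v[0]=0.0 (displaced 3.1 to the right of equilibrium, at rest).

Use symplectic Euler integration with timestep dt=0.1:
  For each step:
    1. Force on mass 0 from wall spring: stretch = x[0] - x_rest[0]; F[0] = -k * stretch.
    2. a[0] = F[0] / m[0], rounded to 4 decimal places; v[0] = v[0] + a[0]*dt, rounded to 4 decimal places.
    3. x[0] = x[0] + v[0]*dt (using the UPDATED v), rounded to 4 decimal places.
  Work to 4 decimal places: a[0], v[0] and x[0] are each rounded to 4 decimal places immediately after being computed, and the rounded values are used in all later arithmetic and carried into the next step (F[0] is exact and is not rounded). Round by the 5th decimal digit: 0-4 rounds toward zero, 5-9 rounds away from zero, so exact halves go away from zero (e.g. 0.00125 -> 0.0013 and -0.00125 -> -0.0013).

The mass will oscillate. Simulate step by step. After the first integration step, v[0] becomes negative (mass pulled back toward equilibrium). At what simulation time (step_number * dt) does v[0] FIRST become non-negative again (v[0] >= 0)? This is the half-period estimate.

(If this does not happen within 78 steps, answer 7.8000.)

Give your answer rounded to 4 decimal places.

Step 0: x=[7.2000] v=[0.0000]
Step 1: x=[7.1521] v=[-0.4791]
Step 2: x=[7.0570] v=[-0.9508]
Step 3: x=[6.9162] v=[-1.4078]
Step 4: x=[6.7319] v=[-1.8430]
Step 5: x=[6.5069] v=[-2.2498]
Step 6: x=[6.2447] v=[-2.6218]
Step 7: x=[5.9494] v=[-2.9533]
Step 8: x=[5.6255] v=[-3.2391]
Step 9: x=[5.2780] v=[-3.4749]
Step 10: x=[4.9123] v=[-3.6570]
Step 11: x=[4.5341] v=[-3.7825]
Step 12: x=[4.1491] v=[-3.8496]
Step 13: x=[3.7634] v=[-3.8572]
Step 14: x=[3.3829] v=[-3.8052]
Step 15: x=[3.0135] v=[-3.6944]
Step 16: x=[2.6609] v=[-3.5265]
Step 17: x=[2.3305] v=[-3.3041]
Step 18: x=[2.0274] v=[-3.0306]
Step 19: x=[1.7564] v=[-2.7103]
Step 20: x=[1.5216] v=[-2.3481]
Step 21: x=[1.3266] v=[-1.9496]
Step 22: x=[1.1745] v=[-1.5210]
Step 23: x=[1.0676] v=[-1.0689]
Step 24: x=[1.0076] v=[-0.6003]
Step 25: x=[0.9954] v=[-0.1224]
Step 26: x=[1.0311] v=[0.3574]
First v>=0 after going negative at step 26, time=2.6000

Answer: 2.6000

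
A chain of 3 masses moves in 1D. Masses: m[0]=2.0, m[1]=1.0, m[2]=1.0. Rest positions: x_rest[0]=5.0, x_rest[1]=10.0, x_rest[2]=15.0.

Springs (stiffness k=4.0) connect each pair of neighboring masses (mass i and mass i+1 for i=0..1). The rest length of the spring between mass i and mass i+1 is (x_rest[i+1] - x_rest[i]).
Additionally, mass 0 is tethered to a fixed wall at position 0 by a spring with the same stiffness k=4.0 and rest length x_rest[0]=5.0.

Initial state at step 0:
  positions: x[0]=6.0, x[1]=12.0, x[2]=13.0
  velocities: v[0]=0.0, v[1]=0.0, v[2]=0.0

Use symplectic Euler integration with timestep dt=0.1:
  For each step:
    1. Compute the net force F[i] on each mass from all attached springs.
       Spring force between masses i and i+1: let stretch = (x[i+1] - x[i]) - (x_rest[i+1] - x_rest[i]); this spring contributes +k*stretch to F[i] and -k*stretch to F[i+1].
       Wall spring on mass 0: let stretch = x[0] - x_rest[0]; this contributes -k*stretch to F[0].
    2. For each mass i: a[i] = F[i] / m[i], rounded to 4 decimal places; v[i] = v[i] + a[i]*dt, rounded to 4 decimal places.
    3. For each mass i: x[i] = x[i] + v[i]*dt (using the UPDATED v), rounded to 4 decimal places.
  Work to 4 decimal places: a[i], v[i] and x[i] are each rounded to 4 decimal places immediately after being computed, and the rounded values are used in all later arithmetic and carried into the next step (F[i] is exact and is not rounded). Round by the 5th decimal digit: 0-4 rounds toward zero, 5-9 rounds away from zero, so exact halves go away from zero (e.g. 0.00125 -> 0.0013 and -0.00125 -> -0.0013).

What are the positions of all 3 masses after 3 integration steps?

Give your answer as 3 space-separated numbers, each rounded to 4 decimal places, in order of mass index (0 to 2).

Step 0: x=[6.0000 12.0000 13.0000] v=[0.0000 0.0000 0.0000]
Step 1: x=[6.0000 11.8000 13.1600] v=[0.0000 -2.0000 1.6000]
Step 2: x=[5.9960 11.4224 13.4656] v=[-0.0400 -3.7760 3.0560]
Step 3: x=[5.9806 10.9095 13.8895] v=[-0.1539 -5.1293 4.2387]

Answer: 5.9806 10.9095 13.8895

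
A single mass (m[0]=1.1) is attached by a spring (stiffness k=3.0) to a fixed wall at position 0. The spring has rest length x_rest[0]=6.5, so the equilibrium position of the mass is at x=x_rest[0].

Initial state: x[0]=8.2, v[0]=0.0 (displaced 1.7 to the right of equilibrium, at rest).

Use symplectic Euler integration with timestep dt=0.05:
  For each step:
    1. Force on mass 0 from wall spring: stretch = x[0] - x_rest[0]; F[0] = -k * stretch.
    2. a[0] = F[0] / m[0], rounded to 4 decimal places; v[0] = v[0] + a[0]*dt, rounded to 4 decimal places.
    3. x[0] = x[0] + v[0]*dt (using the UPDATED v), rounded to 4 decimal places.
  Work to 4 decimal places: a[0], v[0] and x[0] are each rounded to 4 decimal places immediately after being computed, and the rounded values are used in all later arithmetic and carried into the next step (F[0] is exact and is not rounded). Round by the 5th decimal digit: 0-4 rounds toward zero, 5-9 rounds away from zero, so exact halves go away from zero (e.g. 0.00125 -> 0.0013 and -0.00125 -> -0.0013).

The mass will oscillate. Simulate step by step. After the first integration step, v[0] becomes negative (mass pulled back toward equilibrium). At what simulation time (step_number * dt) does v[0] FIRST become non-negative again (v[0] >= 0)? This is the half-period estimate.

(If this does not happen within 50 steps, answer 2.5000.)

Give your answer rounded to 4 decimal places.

Step 0: x=[8.2000] v=[0.0000]
Step 1: x=[8.1884] v=[-0.2318]
Step 2: x=[8.1653] v=[-0.4620]
Step 3: x=[8.1308] v=[-0.6891]
Step 4: x=[8.0852] v=[-0.9115]
Step 5: x=[8.0288] v=[-1.1277]
Step 6: x=[7.9620] v=[-1.3362]
Step 7: x=[7.8852] v=[-1.5356]
Step 8: x=[7.7990] v=[-1.7245]
Step 9: x=[7.7039] v=[-1.9016]
Step 10: x=[7.6006] v=[-2.0658]
Step 11: x=[7.4898] v=[-2.2159]
Step 12: x=[7.3723] v=[-2.3509]
Step 13: x=[7.2488] v=[-2.4699]
Step 14: x=[7.1202] v=[-2.5720]
Step 15: x=[6.9874] v=[-2.6566]
Step 16: x=[6.8512] v=[-2.7231]
Step 17: x=[6.7127] v=[-2.7710]
Step 18: x=[6.5727] v=[-2.8000]
Step 19: x=[6.4322] v=[-2.8099]
Step 20: x=[6.2922] v=[-2.8007]
Step 21: x=[6.1536] v=[-2.7724]
Step 22: x=[6.0173] v=[-2.7252]
Step 23: x=[5.8843] v=[-2.6594]
Step 24: x=[5.7555] v=[-2.5754]
Step 25: x=[5.6318] v=[-2.4739]
Step 26: x=[5.5140] v=[-2.3555]
Step 27: x=[5.4030] v=[-2.2210]
Step 28: x=[5.2994] v=[-2.0714]
Step 29: x=[5.2040] v=[-1.9077]
Step 30: x=[5.1175] v=[-1.7310]
Step 31: x=[5.0404] v=[-1.5425]
Step 32: x=[4.9732] v=[-1.3435]
Step 33: x=[4.9164] v=[-1.1353]
Step 34: x=[4.8704] v=[-0.9194]
Step 35: x=[4.8355] v=[-0.6972]
Step 36: x=[4.8120] v=[-0.4702]
Step 37: x=[4.8000] v=[-0.2400]
Step 38: x=[4.7996] v=[-0.0082]
Step 39: x=[4.8108] v=[0.2237]
First v>=0 after going negative at step 39, time=1.9500

Answer: 1.9500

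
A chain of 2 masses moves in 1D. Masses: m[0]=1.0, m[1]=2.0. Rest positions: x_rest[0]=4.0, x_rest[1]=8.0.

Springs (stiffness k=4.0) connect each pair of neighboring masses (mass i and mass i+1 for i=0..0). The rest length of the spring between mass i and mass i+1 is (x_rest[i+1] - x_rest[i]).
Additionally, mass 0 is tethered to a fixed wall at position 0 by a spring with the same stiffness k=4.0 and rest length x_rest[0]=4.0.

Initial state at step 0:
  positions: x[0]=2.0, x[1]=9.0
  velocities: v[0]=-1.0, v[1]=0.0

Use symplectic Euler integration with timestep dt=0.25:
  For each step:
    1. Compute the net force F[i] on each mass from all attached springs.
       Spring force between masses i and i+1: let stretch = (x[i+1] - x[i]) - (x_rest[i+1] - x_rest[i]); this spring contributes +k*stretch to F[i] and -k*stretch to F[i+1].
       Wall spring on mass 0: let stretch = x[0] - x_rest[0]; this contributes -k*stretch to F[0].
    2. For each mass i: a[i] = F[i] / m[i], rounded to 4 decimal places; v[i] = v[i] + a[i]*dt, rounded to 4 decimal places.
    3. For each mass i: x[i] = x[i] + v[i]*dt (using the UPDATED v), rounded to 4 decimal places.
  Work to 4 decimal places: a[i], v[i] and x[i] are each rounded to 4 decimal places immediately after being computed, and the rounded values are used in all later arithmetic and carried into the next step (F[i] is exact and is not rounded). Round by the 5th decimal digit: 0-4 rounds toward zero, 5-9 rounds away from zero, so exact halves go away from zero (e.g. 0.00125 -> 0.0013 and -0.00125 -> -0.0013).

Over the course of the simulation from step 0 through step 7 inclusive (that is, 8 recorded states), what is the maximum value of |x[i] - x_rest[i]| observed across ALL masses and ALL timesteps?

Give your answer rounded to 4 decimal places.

Answer: 2.2241

Derivation:
Step 0: x=[2.0000 9.0000] v=[-1.0000 0.0000]
Step 1: x=[3.0000 8.6250] v=[4.0000 -1.5000]
Step 2: x=[4.6563 8.0469] v=[6.6250 -2.3125]
Step 3: x=[5.9961 7.5450] v=[5.3593 -2.0078]
Step 4: x=[6.2241 7.3494] v=[0.9121 -0.7823]
Step 5: x=[5.1774 7.5132] v=[-4.1867 0.6551]
Step 6: x=[3.4203 7.8850] v=[-7.0283 1.4872]
Step 7: x=[1.9243 8.1987] v=[-5.9839 1.2549]
Max displacement = 2.2241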